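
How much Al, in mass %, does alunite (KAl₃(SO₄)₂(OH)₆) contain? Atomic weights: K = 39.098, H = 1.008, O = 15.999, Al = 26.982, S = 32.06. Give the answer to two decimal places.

M(KAl₃(SO₄)₂(OH)₆) = 414.198 g/mol.
Al contributes 3 × 26.982 = 80.946 g per mole.
80.946/414.198 = 0.1954 → 19.54%.

19.54 mass %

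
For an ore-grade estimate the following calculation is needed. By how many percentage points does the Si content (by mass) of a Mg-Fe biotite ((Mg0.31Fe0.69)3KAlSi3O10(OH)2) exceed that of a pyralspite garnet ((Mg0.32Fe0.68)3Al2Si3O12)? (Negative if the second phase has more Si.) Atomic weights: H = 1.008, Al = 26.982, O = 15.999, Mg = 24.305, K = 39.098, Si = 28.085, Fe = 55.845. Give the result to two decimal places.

-0.56 percentage points

M((Mg0.31Fe0.69)3KAlSi3O10(OH)2) = 482.542 g/mol, so wt% Si = 84.255/482.542 × 100 = 17.46%.
M((Mg0.32Fe0.68)3Al2Si3O12) = 467.464 g/mol, so wt% Si = 84.255/467.464 × 100 = 18.02%.
17.46 − 18.02 = -0.56 pp.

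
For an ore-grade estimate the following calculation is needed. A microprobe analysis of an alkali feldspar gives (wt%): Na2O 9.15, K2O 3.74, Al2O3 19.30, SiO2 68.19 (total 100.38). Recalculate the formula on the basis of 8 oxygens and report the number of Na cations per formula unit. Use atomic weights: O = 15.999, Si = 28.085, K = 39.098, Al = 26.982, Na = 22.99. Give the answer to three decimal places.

Na2O: 9.15/61.979 = 0.14763 mol → 0.29526 mol Na, 0.14763 mol O.
K2O: 3.74/94.195 = 0.03970 mol → 0.07940 mol K, 0.03970 mol O.
Al2O3: 19.30/101.961 = 0.18929 mol → 0.37858 mol Al, 0.56787 mol O.
SiO2: 68.19/60.083 = 1.13493 mol → 1.13493 mol Si, 2.26986 mol O.
Total oxygen = 3.02506 mol. Normalization factor = 8/3.02506 = 2.64458.
Na per 8 O = 0.29526 × 2.64458 = 0.781.

0.781 Na apfu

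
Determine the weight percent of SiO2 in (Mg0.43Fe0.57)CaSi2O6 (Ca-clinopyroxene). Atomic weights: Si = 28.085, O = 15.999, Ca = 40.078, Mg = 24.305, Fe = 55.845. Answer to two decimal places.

51.24 wt%

Molar mass of (Mg0.43Fe0.57)CaSi2O6 = 0.43*24.305 + 0.57*55.845 + 1*40.078 + 2*28.085 + 6*15.999 = 234.525 g/mol.
Each formula unit contains 2 Si, equivalent to 2/1 = 2.0000 mol SiO2.
M(SiO2) = 1×28.085 + 2×15.999 = 60.083 g/mol.
Mass of SiO2 per formula unit = 2.0000 × 60.083 = 120.166 g.
SiO2 wt% = 120.166 / 234.525 × 100 = 51.24%.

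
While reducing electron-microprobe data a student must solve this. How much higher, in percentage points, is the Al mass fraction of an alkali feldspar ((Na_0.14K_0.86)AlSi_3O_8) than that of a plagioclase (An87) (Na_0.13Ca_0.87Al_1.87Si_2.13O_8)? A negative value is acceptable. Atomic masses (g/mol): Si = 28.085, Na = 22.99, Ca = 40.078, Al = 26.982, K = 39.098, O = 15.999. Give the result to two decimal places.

Al in (Na_0.14K_0.86)AlSi_3O_8: molar mass 276.072 g/mol; 1×26.982 = 26.982 g → 9.77 wt%.
Al in Na_0.13Ca_0.87Al_1.87Si_2.13O_8: molar mass 276.126 g/mol; 1.87×26.982 = 50.456 g → 18.27 wt%.
Difference = 9.77 − 18.27 = -8.50 percentage points.

-8.50 percentage points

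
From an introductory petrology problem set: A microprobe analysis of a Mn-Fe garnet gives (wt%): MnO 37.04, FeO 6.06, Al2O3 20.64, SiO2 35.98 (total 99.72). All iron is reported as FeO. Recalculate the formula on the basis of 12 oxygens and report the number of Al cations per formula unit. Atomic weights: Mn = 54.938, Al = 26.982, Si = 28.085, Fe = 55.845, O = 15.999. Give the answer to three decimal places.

MnO (M=70.937): mol = 0.52215; Mn = 0.52215, O = 0.52215.
FeO (M=71.844): mol = 0.08435; Fe = 0.08435, O = 0.08435.
Al2O3 (M=101.961): mol = 0.20243; Al = 0.40486, O = 0.60729.
SiO2 (M=60.083): mol = 0.59884; Si = 0.59884, O = 1.19768.
ΣO = 2.41147; factor = 12/ΣO = 4.97622.
Al apfu = 0.40486 × 4.97622 = 2.015.

2.015 Al apfu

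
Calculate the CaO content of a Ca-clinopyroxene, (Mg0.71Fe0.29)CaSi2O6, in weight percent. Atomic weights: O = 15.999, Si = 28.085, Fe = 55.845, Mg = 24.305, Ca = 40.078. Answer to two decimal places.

24.85 wt%

M((Mg0.71Fe0.29)CaSi2O6) = 225.694 g/mol; M(CaO) = 56.077 g/mol.
Moles CaO per formula unit = 1 Ca ÷ 1 = 1.0000.
CaO fraction = (1.0000 × 56.077) / 225.694 = 56.077/225.694 = 0.2485.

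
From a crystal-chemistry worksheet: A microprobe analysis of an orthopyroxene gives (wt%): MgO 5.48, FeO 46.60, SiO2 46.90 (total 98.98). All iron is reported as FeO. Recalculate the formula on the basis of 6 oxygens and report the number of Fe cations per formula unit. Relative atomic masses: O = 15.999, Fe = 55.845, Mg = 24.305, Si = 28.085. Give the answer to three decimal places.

MgO: 5.48/40.304 = 0.13597 mol → 0.13597 mol Mg, 0.13597 mol O.
FeO: 46.60/71.844 = 0.64863 mol → 0.64863 mol Fe, 0.64863 mol O.
SiO2: 46.90/60.083 = 0.78059 mol → 0.78059 mol Si, 1.56118 mol O.
Total oxygen = 2.34578 mol. Normalization factor = 6/2.34578 = 2.55778.
Fe per 6 O = 0.64863 × 2.55778 = 1.659.

1.659 Fe apfu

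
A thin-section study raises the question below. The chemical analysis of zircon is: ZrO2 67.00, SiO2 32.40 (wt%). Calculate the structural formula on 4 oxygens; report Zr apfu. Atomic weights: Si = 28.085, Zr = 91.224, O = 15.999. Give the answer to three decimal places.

ZrO2 (M=123.222): mol = 0.54373; Zr = 0.54373, O = 1.08746.
SiO2 (M=60.083): mol = 0.53925; Si = 0.53925, O = 1.07850.
ΣO = 2.16596; factor = 4/ΣO = 1.84676.
Zr apfu = 0.54373 × 1.84676 = 1.004.

1.004 Zr apfu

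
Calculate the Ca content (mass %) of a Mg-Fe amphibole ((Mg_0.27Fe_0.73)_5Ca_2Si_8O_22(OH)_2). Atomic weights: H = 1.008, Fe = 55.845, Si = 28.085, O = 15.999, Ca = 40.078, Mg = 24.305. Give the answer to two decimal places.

Formula mass = 1.35×24.305 + 3.65×55.845 + 2×40.078 + 8×28.085 + 24×15.999 + 2×1.008 = 927.474 g/mol, of which 80.156 g is Ca.
So Ca makes up 80.156/927.474 = 0.0864 of the mass, i.e. 8.64%.

8.64 mass %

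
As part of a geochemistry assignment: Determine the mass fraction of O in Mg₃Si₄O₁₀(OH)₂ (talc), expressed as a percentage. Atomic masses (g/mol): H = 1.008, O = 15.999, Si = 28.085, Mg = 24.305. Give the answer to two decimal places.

50.62 mass %

Formula mass = 3·24.305 + 4·28.085 + 12·15.999 + 2·1.008 = 379.259 g/mol, of which 191.988 g is O.
So O makes up 191.988/379.259 = 0.5062 of the mass, i.e. 50.62%.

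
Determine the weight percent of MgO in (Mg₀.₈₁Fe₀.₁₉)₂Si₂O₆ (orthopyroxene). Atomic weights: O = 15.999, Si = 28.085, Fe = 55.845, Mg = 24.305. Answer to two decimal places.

Molar mass of (Mg₀.₈₁Fe₀.₁₉)₂Si₂O₆ = 1.62×24.305 + 0.38×55.845 + 2×28.085 + 6×15.999 = 212.759 g/mol.
Each formula unit contains 1.62 Mg, equivalent to 1.62/1 = 1.6200 mol MgO.
M(MgO) = 1×24.305 + 1×15.999 = 40.304 g/mol.
Mass of MgO per formula unit = 1.6200 × 40.304 = 65.292 g.
MgO wt% = 65.292 / 212.759 × 100 = 30.69%.

30.69 wt%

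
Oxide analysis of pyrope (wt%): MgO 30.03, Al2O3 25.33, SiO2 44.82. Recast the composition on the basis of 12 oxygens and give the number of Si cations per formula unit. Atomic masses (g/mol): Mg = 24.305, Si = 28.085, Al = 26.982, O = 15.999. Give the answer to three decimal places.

3.002 Si apfu

30.03 wt% MgO ÷ 40.304 g/mol = 0.74509 mol, giving 0.74509 Mg and 0.74509 O.
25.33 wt% Al2O3 ÷ 101.961 g/mol = 0.24843 mol, giving 0.49686 Al and 0.74529 O.
44.82 wt% SiO2 ÷ 60.083 g/mol = 0.74597 mol, giving 0.74597 Si and 1.49194 O.
Oxygen sums to 2.98232; scaling by 12/2.98232 = 4.02371 puts the formula on 12 O.
Si: 0.74597 × 4.02371 = 3.002 atoms per formula unit.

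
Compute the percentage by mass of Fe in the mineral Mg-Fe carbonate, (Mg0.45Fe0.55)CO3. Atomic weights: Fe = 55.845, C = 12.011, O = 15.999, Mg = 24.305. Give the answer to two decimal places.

30.21 wt%

Formula mass = 0.45*24.305 + 0.55*55.845 + 1*12.011 + 3*15.999 = 101.660 g/mol, of which 30.715 g is Fe.
So Fe makes up 30.715/101.660 = 0.3021 of the mass, i.e. 30.21%.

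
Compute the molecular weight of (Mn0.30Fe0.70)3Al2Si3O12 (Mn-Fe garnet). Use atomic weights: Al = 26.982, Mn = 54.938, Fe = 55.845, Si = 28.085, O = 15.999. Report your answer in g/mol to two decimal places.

496.93 g/mol

M = 0.90·54.938 + 2.10·55.845 + 2·26.982 + 3·28.085 + 12·15.999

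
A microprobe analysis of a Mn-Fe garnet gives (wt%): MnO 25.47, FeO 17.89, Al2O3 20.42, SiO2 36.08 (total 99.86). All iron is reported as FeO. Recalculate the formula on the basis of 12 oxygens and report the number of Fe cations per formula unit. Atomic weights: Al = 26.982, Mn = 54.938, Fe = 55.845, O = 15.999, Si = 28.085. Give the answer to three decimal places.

1.240 Fe apfu

MnO: 25.47/70.937 = 0.35905 mol → 0.35905 mol Mn, 0.35905 mol O.
FeO: 17.89/71.844 = 0.24901 mol → 0.24901 mol Fe, 0.24901 mol O.
Al2O3: 20.42/101.961 = 0.20027 mol → 0.40054 mol Al, 0.60081 mol O.
SiO2: 36.08/60.083 = 0.60050 mol → 0.60050 mol Si, 1.20100 mol O.
Total oxygen = 2.40987 mol. Normalization factor = 12/2.40987 = 4.97952.
Fe per 12 O = 0.24901 × 4.97952 = 1.240.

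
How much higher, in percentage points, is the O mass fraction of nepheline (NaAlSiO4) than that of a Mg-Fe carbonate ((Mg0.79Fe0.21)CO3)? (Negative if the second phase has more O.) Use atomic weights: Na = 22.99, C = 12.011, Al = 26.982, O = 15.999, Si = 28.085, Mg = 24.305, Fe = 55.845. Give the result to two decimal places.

First mineral: 63.996 g O in 142.053 g formula = 45.05 wt% O.
Second mineral: 47.997 g O in 90.936 g formula = 52.78 wt% O.
45.05% − 52.78% gives a difference of -7.73 percentage points.

-7.73 percentage points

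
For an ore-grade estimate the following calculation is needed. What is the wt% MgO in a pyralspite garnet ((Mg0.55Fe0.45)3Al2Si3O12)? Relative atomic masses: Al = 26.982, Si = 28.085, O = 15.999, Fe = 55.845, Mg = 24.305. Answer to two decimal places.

14.92 wt%

M((Mg0.55Fe0.45)3Al2Si3O12) = 445.701 g/mol; M(MgO) = 40.304 g/mol.
Moles MgO per formula unit = 1.65 Mg ÷ 1 = 1.6500.
MgO fraction = (1.6500 × 40.304) / 445.701 = 66.502/445.701 = 0.1492.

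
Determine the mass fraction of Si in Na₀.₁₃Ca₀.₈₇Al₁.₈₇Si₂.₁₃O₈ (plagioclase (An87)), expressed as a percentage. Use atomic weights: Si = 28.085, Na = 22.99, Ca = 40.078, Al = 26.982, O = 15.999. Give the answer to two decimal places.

21.66 mass %

M(Na₀.₁₃Ca₀.₈₇Al₁.₈₇Si₂.₁₃O₈) = 276.126 g/mol.
Si contributes 2.13 × 28.085 = 59.821 g per mole.
59.821/276.126 = 0.2166 → 21.66%.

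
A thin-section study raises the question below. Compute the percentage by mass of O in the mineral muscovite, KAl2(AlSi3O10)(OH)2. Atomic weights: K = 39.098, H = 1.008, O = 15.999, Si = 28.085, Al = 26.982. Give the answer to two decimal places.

48.20 mass %

Molar mass of KAl2(AlSi3O10)(OH)2: 1*39.098 + 3*26.982 + 3*28.085 + 12*15.999 + 2*1.008 = 398.303 g/mol.
Mass of O per formula unit: 12 × 15.999 = 191.988 g.
Weight fraction O = 191.988 / 398.303 = 0.4820.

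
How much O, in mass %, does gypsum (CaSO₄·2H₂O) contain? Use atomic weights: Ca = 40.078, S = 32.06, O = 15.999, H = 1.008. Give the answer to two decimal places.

55.76 mass %

Formula mass = 1*40.078 + 1*32.06 + 6*15.999 + 4*1.008 = 172.164 g/mol, of which 95.994 g is O.
So O makes up 95.994/172.164 = 0.5576 of the mass, i.e. 55.76%.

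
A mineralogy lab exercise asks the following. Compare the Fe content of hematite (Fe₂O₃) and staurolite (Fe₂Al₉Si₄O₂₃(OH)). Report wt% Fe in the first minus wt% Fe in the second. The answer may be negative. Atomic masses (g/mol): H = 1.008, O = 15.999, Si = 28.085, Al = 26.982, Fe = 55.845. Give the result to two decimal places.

56.83 percentage points

First mineral: 111.690 g Fe in 159.687 g formula = 69.94 wt% Fe.
Second mineral: 111.690 g Fe in 851.852 g formula = 13.11 wt% Fe.
69.94% − 13.11% gives a difference of 56.83 percentage points.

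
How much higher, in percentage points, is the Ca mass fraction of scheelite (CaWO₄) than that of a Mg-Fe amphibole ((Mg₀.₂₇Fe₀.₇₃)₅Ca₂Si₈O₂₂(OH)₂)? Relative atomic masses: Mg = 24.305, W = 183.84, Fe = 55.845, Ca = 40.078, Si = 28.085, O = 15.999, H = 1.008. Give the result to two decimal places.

5.28 percentage points

First mineral: 40.078 g Ca in 287.914 g formula = 13.92 wt% Ca.
Second mineral: 80.156 g Ca in 927.474 g formula = 8.64 wt% Ca.
13.92% − 8.64% gives a difference of 5.28 percentage points.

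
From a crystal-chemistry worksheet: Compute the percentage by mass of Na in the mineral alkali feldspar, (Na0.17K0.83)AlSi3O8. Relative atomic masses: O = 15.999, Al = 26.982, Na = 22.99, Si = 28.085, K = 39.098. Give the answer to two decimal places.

1.42 weight percent

M((Na0.17K0.83)AlSi3O8) = 275.589 g/mol.
Na contributes 0.17 × 22.99 = 3.908 g per mole.
3.908/275.589 = 0.0142 → 1.42%.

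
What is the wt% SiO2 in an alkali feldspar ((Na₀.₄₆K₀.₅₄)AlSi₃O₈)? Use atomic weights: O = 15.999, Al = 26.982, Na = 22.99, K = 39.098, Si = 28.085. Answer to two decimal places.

M((Na₀.₄₆K₀.₅₄)AlSi₃O₈) = 270.917 g/mol; M(SiO2) = 60.083 g/mol.
Moles SiO2 per formula unit = 3 Si ÷ 1 = 3.0000.
SiO2 fraction = (3.0000 × 60.083) / 270.917 = 180.249/270.917 = 0.6653.

66.53 wt%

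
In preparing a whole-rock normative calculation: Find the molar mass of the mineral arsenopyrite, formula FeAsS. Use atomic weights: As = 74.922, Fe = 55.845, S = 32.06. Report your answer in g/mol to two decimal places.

The formula mass is the sum 1·55.845 + 1·74.922 + 1·32.06.

162.83 g/mol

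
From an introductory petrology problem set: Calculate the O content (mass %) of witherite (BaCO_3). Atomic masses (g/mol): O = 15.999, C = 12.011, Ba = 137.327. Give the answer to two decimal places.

Molar mass of BaCO_3: 1*137.327 + 1*12.011 + 3*15.999 = 197.335 g/mol.
Mass of O per formula unit: 3 × 15.999 = 47.997 g.
Weight fraction O = 47.997 / 197.335 = 0.2432.

24.32 mass %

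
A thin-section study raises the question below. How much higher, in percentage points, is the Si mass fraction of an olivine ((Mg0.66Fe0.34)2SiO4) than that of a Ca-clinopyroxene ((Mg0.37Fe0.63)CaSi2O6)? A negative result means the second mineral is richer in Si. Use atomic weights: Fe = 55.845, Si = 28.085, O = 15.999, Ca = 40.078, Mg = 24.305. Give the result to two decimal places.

M((Mg0.66Fe0.34)2SiO4) = 162.138 g/mol, so wt% Si = 28.085/162.138 × 100 = 17.32%.
M((Mg0.37Fe0.63)CaSi2O6) = 236.417 g/mol, so wt% Si = 56.170/236.417 × 100 = 23.76%.
17.32 − 23.76 = -6.44 pp.

-6.44 percentage points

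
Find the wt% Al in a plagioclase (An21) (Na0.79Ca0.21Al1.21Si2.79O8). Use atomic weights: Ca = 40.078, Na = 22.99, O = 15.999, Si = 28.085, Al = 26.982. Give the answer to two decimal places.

Molar mass of Na0.79Ca0.21Al1.21Si2.79O8: 0.79*22.99 + 0.21*40.078 + 1.21*26.982 + 2.79*28.085 + 8*15.999 = 265.576 g/mol.
Mass of Al per formula unit: 1.21 × 26.982 = 32.648 g.
Weight fraction Al = 32.648 / 265.576 = 0.1229.

12.29 wt%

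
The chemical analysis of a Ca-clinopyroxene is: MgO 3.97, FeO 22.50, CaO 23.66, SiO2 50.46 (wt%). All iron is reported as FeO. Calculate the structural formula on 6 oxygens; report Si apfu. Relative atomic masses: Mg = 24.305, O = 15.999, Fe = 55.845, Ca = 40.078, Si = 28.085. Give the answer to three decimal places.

2.005 Si apfu

MgO (M=40.304): mol = 0.09850; Mg = 0.09850, O = 0.09850.
FeO (M=71.844): mol = 0.31318; Fe = 0.31318, O = 0.31318.
CaO (M=56.077): mol = 0.42192; Ca = 0.42192, O = 0.42192.
SiO2 (M=60.083): mol = 0.83984; Si = 0.83984, O = 1.67968.
ΣO = 2.51328; factor = 6/ΣO = 2.38732.
Si apfu = 0.83984 × 2.38732 = 2.005.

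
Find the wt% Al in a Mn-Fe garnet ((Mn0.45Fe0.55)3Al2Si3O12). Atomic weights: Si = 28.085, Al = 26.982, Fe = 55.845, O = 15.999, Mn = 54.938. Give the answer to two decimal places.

10.87 mass %

Formula mass = 1.35×54.938 + 1.65×55.845 + 2×26.982 + 3×28.085 + 12×15.999 = 496.518 g/mol, of which 53.964 g is Al.
So Al makes up 53.964/496.518 = 0.1087 of the mass, i.e. 10.87%.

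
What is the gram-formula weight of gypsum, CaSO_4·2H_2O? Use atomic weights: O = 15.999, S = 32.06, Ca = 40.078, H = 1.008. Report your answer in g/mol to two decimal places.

172.16 g/mol

The formula mass is the sum 1(40.078) + 1(32.06) + 6(15.999) + 4(1.008).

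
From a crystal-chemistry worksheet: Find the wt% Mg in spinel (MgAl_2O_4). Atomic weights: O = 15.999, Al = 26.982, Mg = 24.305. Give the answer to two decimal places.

17.08 weight percent

M(MgAl_2O_4) = 142.265 g/mol.
Mg contributes 1 × 24.305 = 24.305 g per mole.
24.305/142.265 = 0.1708 → 17.08%.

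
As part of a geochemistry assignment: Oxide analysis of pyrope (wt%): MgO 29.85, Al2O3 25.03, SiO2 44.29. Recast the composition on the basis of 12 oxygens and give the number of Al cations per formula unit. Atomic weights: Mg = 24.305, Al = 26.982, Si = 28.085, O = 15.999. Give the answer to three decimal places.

MgO (M=40.304): mol = 0.74062; Mg = 0.74062, O = 0.74062.
Al2O3 (M=101.961): mol = 0.24549; Al = 0.49098, O = 0.73647.
SiO2 (M=60.083): mol = 0.73715; Si = 0.73715, O = 1.47430.
ΣO = 2.95139; factor = 12/ΣO = 4.06588.
Al apfu = 0.49098 × 4.06588 = 1.996.

1.996 Al apfu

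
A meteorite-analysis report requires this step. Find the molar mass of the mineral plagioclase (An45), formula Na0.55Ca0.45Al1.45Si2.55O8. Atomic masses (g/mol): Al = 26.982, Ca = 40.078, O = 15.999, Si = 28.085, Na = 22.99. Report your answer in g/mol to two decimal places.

M = 0.55×22.99 + 0.45×40.078 + 1.45×26.982 + 2.55×28.085 + 8×15.999

269.41 g/mol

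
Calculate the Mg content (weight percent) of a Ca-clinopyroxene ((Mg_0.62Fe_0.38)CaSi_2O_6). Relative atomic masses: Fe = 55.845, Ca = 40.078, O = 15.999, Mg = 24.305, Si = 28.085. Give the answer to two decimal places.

M((Mg_0.62Fe_0.38)CaSi_2O_6) = 228.532 g/mol.
Mg contributes 0.62 × 24.305 = 15.069 g per mole.
15.069/228.532 = 0.0659 → 6.59%.

6.59 weight percent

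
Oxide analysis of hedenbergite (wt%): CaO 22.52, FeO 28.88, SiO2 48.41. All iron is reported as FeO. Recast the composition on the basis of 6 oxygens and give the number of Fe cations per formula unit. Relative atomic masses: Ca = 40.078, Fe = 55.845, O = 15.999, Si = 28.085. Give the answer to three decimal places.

0.999 Fe apfu

CaO: 22.52/56.077 = 0.40159 mol → 0.40159 mol Ca, 0.40159 mol O.
FeO: 28.88/71.844 = 0.40198 mol → 0.40198 mol Fe, 0.40198 mol O.
SiO2: 48.41/60.083 = 0.80572 mol → 0.80572 mol Si, 1.61144 mol O.
Total oxygen = 2.41501 mol. Normalization factor = 6/2.41501 = 2.48446.
Fe per 6 O = 0.40198 × 2.48446 = 0.999.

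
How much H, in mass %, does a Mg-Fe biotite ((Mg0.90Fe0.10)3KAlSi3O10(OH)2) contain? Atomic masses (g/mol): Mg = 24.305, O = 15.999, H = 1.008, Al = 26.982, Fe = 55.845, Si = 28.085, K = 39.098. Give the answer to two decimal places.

Formula mass = 2.70*24.305 + 0.30*55.845 + 1*39.098 + 1*26.982 + 3*28.085 + 12*15.999 + 2*1.008 = 426.716 g/mol, of which 2.016 g is H.
So H makes up 2.016/426.716 = 0.0047 of the mass, i.e. 0.47%.

0.47 mass %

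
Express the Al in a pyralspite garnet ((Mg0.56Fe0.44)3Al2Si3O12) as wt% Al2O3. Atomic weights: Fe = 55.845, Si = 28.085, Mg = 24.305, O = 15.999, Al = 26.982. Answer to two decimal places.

22.93 wt%

Formula mass = 444.755 g/mol.
2 Al → 1.0000 mol Al2O3 per formula unit; M(Al2O3) = 101.961, so Al2O3 mass = 101.961 g.
101.961/444.755 × 100 = 22.93 wt%.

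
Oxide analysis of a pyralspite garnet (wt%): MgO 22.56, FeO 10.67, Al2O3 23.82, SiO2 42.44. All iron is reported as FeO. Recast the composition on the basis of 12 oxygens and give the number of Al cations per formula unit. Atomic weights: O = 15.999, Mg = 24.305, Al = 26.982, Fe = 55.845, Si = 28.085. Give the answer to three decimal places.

MgO (M=40.304): mol = 0.55975; Mg = 0.55975, O = 0.55975.
FeO (M=71.844): mol = 0.14852; Fe = 0.14852, O = 0.14852.
Al2O3 (M=101.961): mol = 0.23362; Al = 0.46724, O = 0.70086.
SiO2 (M=60.083): mol = 0.70636; Si = 0.70636, O = 1.41272.
ΣO = 2.82185; factor = 12/ΣO = 4.25253.
Al apfu = 0.46724 × 4.25253 = 1.987.

1.987 Al apfu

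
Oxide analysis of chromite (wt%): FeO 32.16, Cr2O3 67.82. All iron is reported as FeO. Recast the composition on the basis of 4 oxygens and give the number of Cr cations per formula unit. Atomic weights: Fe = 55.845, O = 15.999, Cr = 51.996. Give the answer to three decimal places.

FeO: 32.16/71.844 = 0.44764 mol → 0.44764 mol Fe, 0.44764 mol O.
Cr2O3: 67.82/151.989 = 0.44622 mol → 0.89244 mol Cr, 1.33866 mol O.
Total oxygen = 1.78630 mol. Normalization factor = 4/1.78630 = 2.23927.
Cr per 4 O = 0.89244 × 2.23927 = 1.998.

1.998 Cr apfu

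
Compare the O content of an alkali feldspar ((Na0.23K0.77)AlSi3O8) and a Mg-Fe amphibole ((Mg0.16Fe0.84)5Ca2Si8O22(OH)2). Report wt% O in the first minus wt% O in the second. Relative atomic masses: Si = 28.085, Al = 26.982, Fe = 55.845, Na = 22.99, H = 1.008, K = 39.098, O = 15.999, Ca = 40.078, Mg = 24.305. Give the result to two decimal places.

5.97 percentage points

M((Na0.23K0.77)AlSi3O8) = 274.622 g/mol, so wt% O = 127.992/274.622 × 100 = 46.61%.
M((Mg0.16Fe0.84)5Ca2Si8O22(OH)2) = 944.821 g/mol, so wt% O = 383.976/944.821 × 100 = 40.64%.
46.61 − 40.64 = 5.97 pp.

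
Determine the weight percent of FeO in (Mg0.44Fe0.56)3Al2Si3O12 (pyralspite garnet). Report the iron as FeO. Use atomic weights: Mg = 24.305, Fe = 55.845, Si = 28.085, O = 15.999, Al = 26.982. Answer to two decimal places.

26.46 wt%

Formula mass = 456.109 g/mol.
1.68 Fe → 1.6800 mol FeO per formula unit; M(FeO) = 71.844, so FeO mass = 120.698 g.
120.698/456.109 × 100 = 26.46 wt%.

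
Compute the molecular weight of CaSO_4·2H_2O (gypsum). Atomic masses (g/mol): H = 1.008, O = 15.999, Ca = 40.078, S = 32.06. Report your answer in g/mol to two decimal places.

Ca: 1 × 40.078 = 40.0780
S: 1 × 32.06 = 32.0600
O: 6 × 15.999 = 95.9940
H: 4 × 1.008 = 4.0320
Summing the contributions gives the formula mass.

172.16 g/mol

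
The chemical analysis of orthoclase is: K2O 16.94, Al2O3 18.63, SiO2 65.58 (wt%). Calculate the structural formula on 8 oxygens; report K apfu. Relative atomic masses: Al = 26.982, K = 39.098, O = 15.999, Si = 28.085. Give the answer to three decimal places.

0.988 K apfu

K2O: 16.94/94.195 = 0.17984 mol → 0.35968 mol K, 0.17984 mol O.
Al2O3: 18.63/101.961 = 0.18272 mol → 0.36544 mol Al, 0.54816 mol O.
SiO2: 65.58/60.083 = 1.09149 mol → 1.09149 mol Si, 2.18298 mol O.
Total oxygen = 2.91098 mol. Normalization factor = 8/2.91098 = 2.74822.
K per 8 O = 0.35968 × 2.74822 = 0.988.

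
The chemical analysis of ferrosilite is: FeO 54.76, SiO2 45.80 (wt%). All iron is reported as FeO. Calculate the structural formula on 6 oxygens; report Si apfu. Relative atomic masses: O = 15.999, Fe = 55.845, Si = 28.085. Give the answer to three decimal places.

FeO: 54.76/71.844 = 0.76221 mol → 0.76221 mol Fe, 0.76221 mol O.
SiO2: 45.80/60.083 = 0.76228 mol → 0.76228 mol Si, 1.52456 mol O.
Total oxygen = 2.28677 mol. Normalization factor = 6/2.28677 = 2.62379.
Si per 6 O = 0.76228 × 2.62379 = 2.000.

2.000 Si apfu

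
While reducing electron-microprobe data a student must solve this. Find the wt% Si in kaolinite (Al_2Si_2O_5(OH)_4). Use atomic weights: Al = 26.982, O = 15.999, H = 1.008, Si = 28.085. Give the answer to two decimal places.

Molar mass of Al_2Si_2O_5(OH)_4: 2·26.982 + 2·28.085 + 9·15.999 + 4·1.008 = 258.157 g/mol.
Mass of Si per formula unit: 2 × 28.085 = 56.170 g.
Weight fraction Si = 56.170 / 258.157 = 0.2176.

21.76 wt%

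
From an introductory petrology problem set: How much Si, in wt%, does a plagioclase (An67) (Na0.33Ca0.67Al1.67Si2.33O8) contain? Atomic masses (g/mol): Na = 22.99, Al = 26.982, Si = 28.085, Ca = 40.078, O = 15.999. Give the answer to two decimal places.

23.98 wt%

Molar mass of Na0.33Ca0.67Al1.67Si2.33O8: 0.33·22.99 + 0.67·40.078 + 1.67·26.982 + 2.33·28.085 + 8·15.999 = 272.929 g/mol.
Mass of Si per formula unit: 2.33 × 28.085 = 65.438 g.
Weight fraction Si = 65.438 / 272.929 = 0.2398.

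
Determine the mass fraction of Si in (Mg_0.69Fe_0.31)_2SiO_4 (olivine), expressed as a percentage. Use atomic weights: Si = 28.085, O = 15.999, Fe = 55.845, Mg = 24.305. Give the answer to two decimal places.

17.53 weight percent

M((Mg_0.69Fe_0.31)_2SiO_4) = 160.246 g/mol.
Si contributes 1 × 28.085 = 28.085 g per mole.
28.085/160.246 = 0.1753 → 17.53%.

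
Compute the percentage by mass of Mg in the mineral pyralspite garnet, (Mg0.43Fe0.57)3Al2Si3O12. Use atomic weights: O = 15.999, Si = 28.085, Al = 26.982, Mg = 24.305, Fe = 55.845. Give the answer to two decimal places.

6.86 weight percent

Formula mass = 1.29×24.305 + 1.71×55.845 + 2×26.982 + 3×28.085 + 12×15.999 = 457.055 g/mol, of which 31.353 g is Mg.
So Mg makes up 31.353/457.055 = 0.0686 of the mass, i.e. 6.86%.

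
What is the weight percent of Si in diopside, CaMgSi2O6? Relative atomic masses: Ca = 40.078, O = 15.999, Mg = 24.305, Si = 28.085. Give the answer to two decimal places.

M(CaMgSi2O6) = 216.547 g/mol.
Si contributes 2 × 28.085 = 56.170 g per mole.
56.170/216.547 = 0.2594 → 25.94%.

25.94 mass %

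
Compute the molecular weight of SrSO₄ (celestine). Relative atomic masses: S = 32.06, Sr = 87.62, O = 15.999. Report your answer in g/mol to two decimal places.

The formula mass is the sum 1·87.62 + 1·32.06 + 4·15.999.

183.68 g/mol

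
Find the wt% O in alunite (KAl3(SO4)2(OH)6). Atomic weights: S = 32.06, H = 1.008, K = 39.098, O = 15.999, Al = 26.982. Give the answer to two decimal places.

54.08 wt%

M(KAl3(SO4)2(OH)6) = 414.198 g/mol.
O contributes 14 × 15.999 = 223.986 g per mole.
223.986/414.198 = 0.5408 → 54.08%.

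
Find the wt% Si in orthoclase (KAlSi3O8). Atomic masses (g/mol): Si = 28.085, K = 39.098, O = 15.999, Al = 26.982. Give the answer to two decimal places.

Molar mass of KAlSi3O8: 1·39.098 + 1·26.982 + 3·28.085 + 8·15.999 = 278.327 g/mol.
Mass of Si per formula unit: 3 × 28.085 = 84.255 g.
Weight fraction Si = 84.255 / 278.327 = 0.3027.

30.27 mass %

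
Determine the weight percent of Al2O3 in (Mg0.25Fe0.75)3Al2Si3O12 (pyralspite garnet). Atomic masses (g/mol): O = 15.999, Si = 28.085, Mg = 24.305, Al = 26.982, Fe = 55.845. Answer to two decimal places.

21.51 wt%

M((Mg0.25Fe0.75)3Al2Si3O12) = 474.087 g/mol; M(Al2O3) = 101.961 g/mol.
Moles Al2O3 per formula unit = 2 Al ÷ 2 = 1.0000.
Al2O3 fraction = (1.0000 × 101.961) / 474.087 = 101.961/474.087 = 0.2151.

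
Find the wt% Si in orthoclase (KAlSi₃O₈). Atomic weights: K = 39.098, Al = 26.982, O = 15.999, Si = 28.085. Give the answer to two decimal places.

Molar mass of KAlSi₃O₈: 1*39.098 + 1*26.982 + 3*28.085 + 8*15.999 = 278.327 g/mol.
Mass of Si per formula unit: 3 × 28.085 = 84.255 g.
Weight fraction Si = 84.255 / 278.327 = 0.3027.

30.27 mass %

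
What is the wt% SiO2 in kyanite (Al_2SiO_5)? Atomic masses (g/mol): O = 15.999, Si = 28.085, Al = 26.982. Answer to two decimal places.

37.08 wt%

Molar mass of Al_2SiO_5 = 2*26.982 + 1*28.085 + 5*15.999 = 162.044 g/mol.
Each formula unit contains 1 Si, equivalent to 1/1 = 1.0000 mol SiO2.
M(SiO2) = 1×28.085 + 2×15.999 = 60.083 g/mol.
Mass of SiO2 per formula unit = 1.0000 × 60.083 = 60.083 g.
SiO2 wt% = 60.083 / 162.044 × 100 = 37.08%.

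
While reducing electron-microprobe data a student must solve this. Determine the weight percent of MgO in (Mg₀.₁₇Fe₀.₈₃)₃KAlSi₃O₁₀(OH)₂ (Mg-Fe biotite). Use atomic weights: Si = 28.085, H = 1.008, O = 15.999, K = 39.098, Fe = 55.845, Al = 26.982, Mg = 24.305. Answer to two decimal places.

Molar mass of (Mg₀.₁₇Fe₀.₈₃)₃KAlSi₃O₁₀(OH)₂ = 0.51*24.305 + 2.49*55.845 + 1*39.098 + 1*26.982 + 3*28.085 + 12*15.999 + 2*1.008 = 495.789 g/mol.
Each formula unit contains 0.51 Mg, equivalent to 0.51/1 = 0.5100 mol MgO.
M(MgO) = 1×24.305 + 1×15.999 = 40.304 g/mol.
Mass of MgO per formula unit = 0.5100 × 40.304 = 20.555 g.
MgO wt% = 20.555 / 495.789 × 100 = 4.15%.

4.15 wt%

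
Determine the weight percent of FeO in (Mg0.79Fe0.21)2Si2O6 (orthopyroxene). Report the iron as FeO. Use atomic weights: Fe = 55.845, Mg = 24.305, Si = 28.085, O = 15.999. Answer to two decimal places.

Molar mass of (Mg0.79Fe0.21)2Si2O6 = 1.58*24.305 + 0.42*55.845 + 2*28.085 + 6*15.999 = 214.021 g/mol.
Each formula unit contains 0.42 Fe, equivalent to 0.42/1 = 0.4200 mol FeO.
M(FeO) = 1×55.845 + 1×15.999 = 71.844 g/mol.
Mass of FeO per formula unit = 0.4200 × 71.844 = 30.174 g.
FeO wt% = 30.174 / 214.021 × 100 = 14.10%.

14.10 wt%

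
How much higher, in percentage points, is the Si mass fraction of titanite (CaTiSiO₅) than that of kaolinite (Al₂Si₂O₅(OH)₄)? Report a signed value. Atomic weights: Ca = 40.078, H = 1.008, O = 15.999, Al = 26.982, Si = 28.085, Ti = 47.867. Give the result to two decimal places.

M(CaTiSiO₅) = 196.025 g/mol, so wt% Si = 28.085/196.025 × 100 = 14.33%.
M(Al₂Si₂O₅(OH)₄) = 258.157 g/mol, so wt% Si = 56.170/258.157 × 100 = 21.76%.
14.33 − 21.76 = -7.43 pp.

-7.43 percentage points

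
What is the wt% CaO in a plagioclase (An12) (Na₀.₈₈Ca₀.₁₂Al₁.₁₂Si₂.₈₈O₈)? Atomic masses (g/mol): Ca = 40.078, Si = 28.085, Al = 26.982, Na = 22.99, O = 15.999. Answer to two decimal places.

Molar mass of Na₀.₈₈Ca₀.₁₂Al₁.₁₂Si₂.₈₈O₈ = 0.88·22.99 + 0.12·40.078 + 1.12·26.982 + 2.88·28.085 + 8·15.999 = 264.137 g/mol.
Each formula unit contains 0.12 Ca, equivalent to 0.12/1 = 0.1200 mol CaO.
M(CaO) = 1×40.078 + 1×15.999 = 56.077 g/mol.
Mass of CaO per formula unit = 0.1200 × 56.077 = 6.729 g.
CaO wt% = 6.729 / 264.137 × 100 = 2.55%.

2.55 wt%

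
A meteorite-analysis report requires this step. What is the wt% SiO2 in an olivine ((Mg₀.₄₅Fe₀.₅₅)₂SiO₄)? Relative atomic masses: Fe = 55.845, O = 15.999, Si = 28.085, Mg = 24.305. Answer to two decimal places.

34.26 wt%

Molar mass of (Mg₀.₄₅Fe₀.₅₅)₂SiO₄ = 0.90*24.305 + 1.10*55.845 + 1*28.085 + 4*15.999 = 175.385 g/mol.
Each formula unit contains 1 Si, equivalent to 1/1 = 1.0000 mol SiO2.
M(SiO2) = 1×28.085 + 2×15.999 = 60.083 g/mol.
Mass of SiO2 per formula unit = 1.0000 × 60.083 = 60.083 g.
SiO2 wt% = 60.083 / 175.385 × 100 = 34.26%.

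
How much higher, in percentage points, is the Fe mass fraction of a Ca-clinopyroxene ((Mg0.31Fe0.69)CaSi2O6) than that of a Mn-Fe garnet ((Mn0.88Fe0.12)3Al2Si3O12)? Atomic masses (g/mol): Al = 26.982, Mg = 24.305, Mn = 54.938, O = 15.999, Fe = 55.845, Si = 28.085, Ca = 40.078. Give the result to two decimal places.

12.11 percentage points

M((Mg0.31Fe0.69)CaSi2O6) = 238.310 g/mol, so wt% Fe = 38.533/238.310 × 100 = 16.17%.
M((Mn0.88Fe0.12)3Al2Si3O12) = 495.348 g/mol, so wt% Fe = 20.104/495.348 × 100 = 4.06%.
16.17 − 4.06 = 12.11 pp.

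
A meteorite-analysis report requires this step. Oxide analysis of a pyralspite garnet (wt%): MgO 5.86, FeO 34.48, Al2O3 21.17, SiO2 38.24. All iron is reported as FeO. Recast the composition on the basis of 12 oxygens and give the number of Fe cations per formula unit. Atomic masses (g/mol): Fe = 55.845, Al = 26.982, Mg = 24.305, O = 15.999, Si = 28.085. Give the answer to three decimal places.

5.86 wt% MgO ÷ 40.304 g/mol = 0.14539 mol, giving 0.14539 Mg and 0.14539 O.
34.48 wt% FeO ÷ 71.844 g/mol = 0.47993 mol, giving 0.47993 Fe and 0.47993 O.
21.17 wt% Al2O3 ÷ 101.961 g/mol = 0.20763 mol, giving 0.41526 Al and 0.62289 O.
38.24 wt% SiO2 ÷ 60.083 g/mol = 0.63645 mol, giving 0.63645 Si and 1.27290 O.
Oxygen sums to 2.52111; scaling by 12/2.52111 = 4.75981 puts the formula on 12 O.
Fe: 0.47993 × 4.75981 = 2.284 atoms per formula unit.

2.284 Fe apfu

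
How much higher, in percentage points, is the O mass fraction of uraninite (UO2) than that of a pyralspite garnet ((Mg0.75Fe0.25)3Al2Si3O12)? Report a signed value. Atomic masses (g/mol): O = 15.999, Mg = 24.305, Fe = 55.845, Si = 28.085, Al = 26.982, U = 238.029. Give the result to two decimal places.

First mineral: 31.998 g O in 270.027 g formula = 11.85 wt% O.
Second mineral: 191.988 g O in 426.777 g formula = 44.99 wt% O.
11.85% − 44.99% gives a difference of -33.14 percentage points.

-33.14 percentage points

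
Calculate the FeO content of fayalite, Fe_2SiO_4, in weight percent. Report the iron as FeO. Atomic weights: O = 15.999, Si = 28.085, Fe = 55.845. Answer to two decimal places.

70.51 wt%

M(Fe_2SiO_4) = 203.771 g/mol; M(FeO) = 71.844 g/mol.
Moles FeO per formula unit = 2 Fe ÷ 1 = 2.0000.
FeO fraction = (2.0000 × 71.844) / 203.771 = 143.688/203.771 = 0.7051.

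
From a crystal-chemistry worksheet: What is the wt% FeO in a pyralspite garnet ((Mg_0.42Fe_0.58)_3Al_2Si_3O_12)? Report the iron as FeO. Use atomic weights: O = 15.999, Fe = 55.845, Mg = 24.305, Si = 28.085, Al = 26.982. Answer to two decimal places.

Molar mass of (Mg_0.42Fe_0.58)_3Al_2Si_3O_12 = 1.26*24.305 + 1.74*55.845 + 2*26.982 + 3*28.085 + 12*15.999 = 458.002 g/mol.
Each formula unit contains 1.74 Fe, equivalent to 1.74/1 = 1.7400 mol FeO.
M(FeO) = 1×55.845 + 1×15.999 = 71.844 g/mol.
Mass of FeO per formula unit = 1.7400 × 71.844 = 125.009 g.
FeO wt% = 125.009 / 458.002 × 100 = 27.29%.

27.29 wt%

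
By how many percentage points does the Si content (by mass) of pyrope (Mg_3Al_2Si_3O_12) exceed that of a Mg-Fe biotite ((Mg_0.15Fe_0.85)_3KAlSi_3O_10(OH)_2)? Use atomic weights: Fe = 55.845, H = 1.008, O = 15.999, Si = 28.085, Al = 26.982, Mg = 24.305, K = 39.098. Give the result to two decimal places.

Si in Mg_3Al_2Si_3O_12: molar mass 403.122 g/mol; 3×28.085 = 84.255 g → 20.90 wt%.
Si in (Mg_0.15Fe_0.85)_3KAlSi_3O_10(OH)_2: molar mass 497.681 g/mol; 3×28.085 = 84.255 g → 16.93 wt%.
Difference = 20.90 − 16.93 = 3.97 percentage points.

3.97 percentage points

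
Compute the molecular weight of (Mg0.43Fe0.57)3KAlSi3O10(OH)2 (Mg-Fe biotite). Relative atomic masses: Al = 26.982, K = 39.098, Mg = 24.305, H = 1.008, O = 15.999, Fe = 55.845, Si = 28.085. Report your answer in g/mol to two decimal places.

471.19 g/mol

M = 1.29×24.305 + 1.71×55.845 + 1×39.098 + 1×26.982 + 3×28.085 + 12×15.999 + 2×1.008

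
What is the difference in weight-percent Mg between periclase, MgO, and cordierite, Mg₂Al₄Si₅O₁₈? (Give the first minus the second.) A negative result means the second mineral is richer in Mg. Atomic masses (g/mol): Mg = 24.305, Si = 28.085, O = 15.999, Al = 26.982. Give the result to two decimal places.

51.99 percentage points

M(MgO) = 40.304 g/mol, so wt% Mg = 24.305/40.304 × 100 = 60.30%.
M(Mg₂Al₄Si₅O₁₈) = 584.945 g/mol, so wt% Mg = 48.610/584.945 × 100 = 8.31%.
60.30 − 8.31 = 51.99 pp.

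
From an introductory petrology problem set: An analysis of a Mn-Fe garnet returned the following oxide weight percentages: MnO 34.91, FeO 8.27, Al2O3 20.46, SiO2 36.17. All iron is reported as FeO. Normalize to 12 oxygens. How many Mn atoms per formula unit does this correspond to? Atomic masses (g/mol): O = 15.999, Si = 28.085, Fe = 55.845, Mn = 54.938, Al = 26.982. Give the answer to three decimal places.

MnO (M=70.937): mol = 0.49213; Mn = 0.49213, O = 0.49213.
FeO (M=71.844): mol = 0.11511; Fe = 0.11511, O = 0.11511.
Al2O3 (M=101.961): mol = 0.20066; Al = 0.40132, O = 0.60198.
SiO2 (M=60.083): mol = 0.60200; Si = 0.60200, O = 1.20400.
ΣO = 2.41322; factor = 12/ΣO = 4.97261.
Mn apfu = 0.49213 × 4.97261 = 2.447.

2.447 Mn apfu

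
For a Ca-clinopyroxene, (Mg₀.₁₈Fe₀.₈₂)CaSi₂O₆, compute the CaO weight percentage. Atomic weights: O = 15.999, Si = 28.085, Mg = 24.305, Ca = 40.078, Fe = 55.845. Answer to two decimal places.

23.13 wt%

Formula mass = 242.410 g/mol.
1 Ca → 1.0000 mol CaO per formula unit; M(CaO) = 56.077, so CaO mass = 56.077 g.
56.077/242.410 × 100 = 23.13 wt%.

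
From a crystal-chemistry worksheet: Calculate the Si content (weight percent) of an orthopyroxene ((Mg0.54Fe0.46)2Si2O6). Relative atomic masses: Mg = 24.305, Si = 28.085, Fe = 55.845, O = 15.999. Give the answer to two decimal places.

24.44 weight percent

M((Mg0.54Fe0.46)2Si2O6) = 229.791 g/mol.
Si contributes 2 × 28.085 = 56.170 g per mole.
56.170/229.791 = 0.2444 → 24.44%.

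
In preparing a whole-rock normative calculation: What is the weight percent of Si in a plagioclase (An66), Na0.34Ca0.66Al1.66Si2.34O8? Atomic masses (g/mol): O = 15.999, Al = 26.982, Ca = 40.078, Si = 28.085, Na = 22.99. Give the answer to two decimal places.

24.09 mass %

Molar mass of Na0.34Ca0.66Al1.66Si2.34O8: 0.34*22.99 + 0.66*40.078 + 1.66*26.982 + 2.34*28.085 + 8*15.999 = 272.769 g/mol.
Mass of Si per formula unit: 2.34 × 28.085 = 65.719 g.
Weight fraction Si = 65.719 / 272.769 = 0.2409.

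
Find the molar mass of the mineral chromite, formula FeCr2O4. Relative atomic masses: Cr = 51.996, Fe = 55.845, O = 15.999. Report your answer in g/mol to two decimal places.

Fe: 1 × 55.845 = 55.8450
Cr: 2 × 51.996 = 103.9920
O: 4 × 15.999 = 63.9960
Summing the contributions gives the formula mass.

223.83 g/mol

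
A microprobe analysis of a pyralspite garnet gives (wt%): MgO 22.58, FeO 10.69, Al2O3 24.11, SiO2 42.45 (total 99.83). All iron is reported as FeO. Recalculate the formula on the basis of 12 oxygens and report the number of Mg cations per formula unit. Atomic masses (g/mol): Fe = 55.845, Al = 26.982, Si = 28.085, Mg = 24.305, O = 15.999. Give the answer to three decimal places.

2.374 Mg apfu

MgO: 22.58/40.304 = 0.56024 mol → 0.56024 mol Mg, 0.56024 mol O.
FeO: 10.69/71.844 = 0.14879 mol → 0.14879 mol Fe, 0.14879 mol O.
Al2O3: 24.11/101.961 = 0.23646 mol → 0.47292 mol Al, 0.70938 mol O.
SiO2: 42.45/60.083 = 0.70652 mol → 0.70652 mol Si, 1.41304 mol O.
Total oxygen = 2.83145 mol. Normalization factor = 12/2.83145 = 4.23811.
Mg per 12 O = 0.56024 × 4.23811 = 2.374.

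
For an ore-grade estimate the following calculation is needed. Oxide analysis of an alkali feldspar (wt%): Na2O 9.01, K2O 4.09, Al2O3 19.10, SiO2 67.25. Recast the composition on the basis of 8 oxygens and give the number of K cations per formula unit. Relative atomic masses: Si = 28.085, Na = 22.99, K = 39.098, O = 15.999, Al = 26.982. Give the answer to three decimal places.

Na2O (M=61.979): mol = 0.14537; Na = 0.29074, O = 0.14537.
K2O (M=94.195): mol = 0.04342; K = 0.08684, O = 0.04342.
Al2O3 (M=101.961): mol = 0.18733; Al = 0.37466, O = 0.56199.
SiO2 (M=60.083): mol = 1.11928; Si = 1.11928, O = 2.23856.
ΣO = 2.98934; factor = 8/ΣO = 2.67618.
K apfu = 0.08684 × 2.67618 = 0.232.

0.232 K apfu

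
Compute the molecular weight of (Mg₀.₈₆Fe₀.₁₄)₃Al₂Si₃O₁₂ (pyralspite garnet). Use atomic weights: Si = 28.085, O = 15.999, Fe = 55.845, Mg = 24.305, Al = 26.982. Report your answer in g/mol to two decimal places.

M = 2.58(24.305) + 0.42(55.845) + 2(26.982) + 3(28.085) + 12(15.999)

416.37 g/mol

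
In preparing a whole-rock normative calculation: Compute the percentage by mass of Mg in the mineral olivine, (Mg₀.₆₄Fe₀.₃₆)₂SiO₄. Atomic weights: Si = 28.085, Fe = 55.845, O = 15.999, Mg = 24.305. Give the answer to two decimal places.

19.04 wt%

M((Mg₀.₆₄Fe₀.₃₆)₂SiO₄) = 163.400 g/mol.
Mg contributes 1.28 × 24.305 = 31.110 g per mole.
31.110/163.400 = 0.1904 → 19.04%.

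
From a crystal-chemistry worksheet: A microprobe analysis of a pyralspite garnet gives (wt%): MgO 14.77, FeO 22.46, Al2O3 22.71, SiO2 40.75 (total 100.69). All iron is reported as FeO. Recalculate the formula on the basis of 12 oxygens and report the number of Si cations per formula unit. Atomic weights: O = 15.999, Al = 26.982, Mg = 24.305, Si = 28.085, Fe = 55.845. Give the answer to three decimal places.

3.010 Si apfu

14.77 wt% MgO ÷ 40.304 g/mol = 0.36646 mol, giving 0.36646 Mg and 0.36646 O.
22.46 wt% FeO ÷ 71.844 g/mol = 0.31262 mol, giving 0.31262 Fe and 0.31262 O.
22.71 wt% Al2O3 ÷ 101.961 g/mol = 0.22273 mol, giving 0.44546 Al and 0.66819 O.
40.75 wt% SiO2 ÷ 60.083 g/mol = 0.67823 mol, giving 0.67823 Si and 1.35646 O.
Oxygen sums to 2.70373; scaling by 12/2.70373 = 4.43831 puts the formula on 12 O.
Si: 0.67823 × 4.43831 = 3.010 atoms per formula unit.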